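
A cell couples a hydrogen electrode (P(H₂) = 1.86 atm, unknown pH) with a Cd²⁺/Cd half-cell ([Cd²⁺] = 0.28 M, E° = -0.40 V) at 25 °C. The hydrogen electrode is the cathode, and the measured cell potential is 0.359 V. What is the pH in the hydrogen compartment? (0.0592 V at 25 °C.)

E°_cell = 0.40 V and n = 2.
log Q = n(E° − E)/0.0592 = 2×(0.40 − 0.359)/0.0592 = 1.385.
With Q = [Cd²⁺]·P(H₂) / [H⁺]^2, solving for [H⁺] gives log[H⁺] = -0.834, so pH = 0.83.

pH = 0.83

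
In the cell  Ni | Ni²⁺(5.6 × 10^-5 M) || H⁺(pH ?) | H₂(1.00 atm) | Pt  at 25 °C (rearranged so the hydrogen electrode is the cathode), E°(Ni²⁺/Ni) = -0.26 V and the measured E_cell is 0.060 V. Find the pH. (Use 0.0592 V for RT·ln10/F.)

E°_cell = 0.26 V and n = 2.
log Q = n(E° − E)/0.0592 = 2×(0.26 − 0.060)/0.0592 = 6.757.
With Q = [Ni²⁺]·P(H₂) / [H⁺]^2, solving for [H⁺] gives log[H⁺] = -5.504, so pH = 5.50.

pH = 5.50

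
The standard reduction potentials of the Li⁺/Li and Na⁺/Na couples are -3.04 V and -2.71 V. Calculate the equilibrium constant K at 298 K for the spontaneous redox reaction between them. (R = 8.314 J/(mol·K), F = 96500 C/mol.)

E°_cell = -2.71 − (-3.04) = 0.33 V, with n = 1 electron transferred.
At equilibrium E = 0, so the Nernst equation gives ln K = nFE°/RT = (1)(96500)(0.33)/((8.314)(298)) = 12.85.
K = e^12.85 = 3.8 × 10^5.

3.8 × 10^5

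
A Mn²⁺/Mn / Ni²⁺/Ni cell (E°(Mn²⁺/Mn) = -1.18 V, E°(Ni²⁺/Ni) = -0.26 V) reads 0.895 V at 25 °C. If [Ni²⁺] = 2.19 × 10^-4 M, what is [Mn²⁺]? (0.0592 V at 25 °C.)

From the Nernst equation, log Q = n(E° − E)/0.0592 = 2(0.92 − 0.895)/0.0592 = 0.845, so Q = 6.99.
With Q = [Mn²⁺]/[Ni²⁺] and the known concentrations, [Mn²⁺] in the numerator gives [Mn²⁺] = 0.0015 M.

0.0015 M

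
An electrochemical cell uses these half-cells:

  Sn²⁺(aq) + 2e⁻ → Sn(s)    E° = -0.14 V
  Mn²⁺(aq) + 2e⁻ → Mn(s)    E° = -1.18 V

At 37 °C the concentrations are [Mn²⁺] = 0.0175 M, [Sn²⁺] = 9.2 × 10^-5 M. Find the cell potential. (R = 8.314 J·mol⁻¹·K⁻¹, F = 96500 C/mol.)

The Sn²⁺/Sn couple has the higher reduction potential and acts as the cathode, so E°_cell = -0.14 − (-1.18) = 1.04 V.
Balancing electrons gives n = 2; the reaction quotient is Q = [Mn²⁺]/[Sn²⁺] = 190.
E = E° − (RT/nF) ln Q = 1.04 − (8.314×310)/(2×96500) × (5.248) = 1.040 − 0.070 = 0.970 V.

0.970 V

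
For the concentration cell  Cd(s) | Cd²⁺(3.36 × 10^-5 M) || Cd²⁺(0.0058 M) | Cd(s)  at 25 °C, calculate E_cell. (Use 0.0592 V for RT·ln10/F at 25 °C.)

0.066 V

Both half-cells are Cd²⁺/Cd, so E°_cell = 0. The concentrated side is the cathode; the cell reaction moves Cd²⁺ from high to low concentration with n = 2.
Q = [Cd²⁺]_dilute/[Cd²⁺]_conc = 3.36 × 10^-5/0.0058 = 0.00579.
E = 0 − (0.0592/2) log Q = −(0.0592/2)(-2.237) = 0.0662 V.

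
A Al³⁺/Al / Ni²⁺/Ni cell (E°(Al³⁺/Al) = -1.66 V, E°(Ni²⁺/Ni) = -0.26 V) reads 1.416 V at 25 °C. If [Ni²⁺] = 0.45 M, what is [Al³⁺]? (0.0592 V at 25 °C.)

0.047 M

From the Nernst equation, log Q = n(E° − E)/0.0592 = 6(1.40 − 1.416)/0.0592 = -1.622, so Q = 0.0239.
With Q = [Al³⁺]^2/[Ni²⁺]^3 and the known concentrations, [Al³⁺]^2 in the numerator gives [Al³⁺] = 0.047 M.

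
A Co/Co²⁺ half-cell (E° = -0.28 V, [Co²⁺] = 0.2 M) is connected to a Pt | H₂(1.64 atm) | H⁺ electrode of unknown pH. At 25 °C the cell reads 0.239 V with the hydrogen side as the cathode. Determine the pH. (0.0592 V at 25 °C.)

E°_cell = 0.28 V and n = 2.
log Q = n(E° − E)/0.0592 = 2×(0.28 − 0.239)/0.0592 = 1.385.
With Q = [Co²⁺]·P(H₂) / [H⁺]^2, solving for [H⁺] gives log[H⁺] = -0.935, so pH = 0.93.

pH = 0.93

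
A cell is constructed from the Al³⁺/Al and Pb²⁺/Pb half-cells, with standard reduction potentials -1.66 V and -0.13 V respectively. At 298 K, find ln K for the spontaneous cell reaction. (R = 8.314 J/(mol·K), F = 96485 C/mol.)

ln K = 357.5

E°_cell = -0.13 − (-1.66) = 1.53 V, with n = 6 electrons transferred.
At equilibrium E = 0, so the Nernst equation gives ln K = nFE°/RT = (6)(96485)(1.53)/((8.314)(298)) = 357.50.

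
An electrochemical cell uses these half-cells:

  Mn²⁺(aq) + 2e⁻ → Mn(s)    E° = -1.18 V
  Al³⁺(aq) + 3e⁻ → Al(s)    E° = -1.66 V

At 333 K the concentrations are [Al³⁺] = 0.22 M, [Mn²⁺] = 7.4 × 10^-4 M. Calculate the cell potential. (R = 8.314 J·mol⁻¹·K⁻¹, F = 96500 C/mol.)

The Mn²⁺/Mn couple has the higher reduction potential and acts as the cathode, so E°_cell = -1.18 − (-1.66) = 0.48 V.
Balancing electrons gives n = 6; the reaction quotient is Q = [Al³⁺]^2/[Mn²⁺]^3 = 1.19 × 10^8.
E = E° − (RT/nF) ln Q = 0.48 − (8.314×333)/(6×96500) × (18.598) = 0.480 − 0.089 = 0.391 V.

0.391 V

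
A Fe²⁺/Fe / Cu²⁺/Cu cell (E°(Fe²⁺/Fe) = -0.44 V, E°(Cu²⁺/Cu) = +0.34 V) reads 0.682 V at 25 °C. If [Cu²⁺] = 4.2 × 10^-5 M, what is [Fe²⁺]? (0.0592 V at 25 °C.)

0.086 M

From the Nernst equation, log Q = n(E° − E)/0.0592 = 2(0.78 − 0.682)/0.0592 = 3.311, so Q = 2050.
With Q = [Fe²⁺]/[Cu²⁺] and the known concentrations, [Fe²⁺] in the numerator gives [Fe²⁺] = 0.086 M.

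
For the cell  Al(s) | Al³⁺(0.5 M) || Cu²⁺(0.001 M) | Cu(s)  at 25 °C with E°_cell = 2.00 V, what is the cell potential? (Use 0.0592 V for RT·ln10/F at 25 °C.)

1.92 V

Balancing electrons gives n = 6; the reaction quotient is Q = [Al³⁺]^2/[Cu²⁺]^3 = 2.5 × 10^8.
At 25 °C, E = E° − (0.0592/n) log Q = 2.00 − (0.0592/6)(8.398) = 2.000 − 0.083 = 1.917 V.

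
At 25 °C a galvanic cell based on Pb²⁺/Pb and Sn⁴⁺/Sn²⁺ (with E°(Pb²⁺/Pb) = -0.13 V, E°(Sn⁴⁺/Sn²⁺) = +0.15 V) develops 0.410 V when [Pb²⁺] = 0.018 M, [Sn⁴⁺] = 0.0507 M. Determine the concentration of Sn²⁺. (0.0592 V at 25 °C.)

From the Nernst equation, log Q = n(E° − E)/0.0592 = 2(0.28 − 0.410)/0.0592 = -4.392, so Q = 4.06 × 10^-5.
With Q = [Pb²⁺]·[Sn²⁺]/[Sn⁴⁺] and the known concentrations, [Sn²⁺] in the numerator gives [Sn²⁺] = 1.1 × 10^-4 M.

1.1 × 10^-4 M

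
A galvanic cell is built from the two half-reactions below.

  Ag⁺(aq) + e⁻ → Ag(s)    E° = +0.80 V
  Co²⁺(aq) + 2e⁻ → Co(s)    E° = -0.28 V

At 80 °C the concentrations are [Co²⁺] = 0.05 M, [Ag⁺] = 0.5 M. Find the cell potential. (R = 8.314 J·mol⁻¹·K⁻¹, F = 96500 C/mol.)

1.10 V

The Ag⁺/Ag couple has the higher reduction potential and acts as the cathode, so E°_cell = +0.80 − (-0.28) = 1.08 V.
Balancing electrons gives n = 2; the reaction quotient is Q = [Co²⁺]/[Ag⁺]^2 = 0.200.
E = E° − (RT/nF) ln Q = 1.08 − (8.314×353)/(2×96500) × (-1.609) = 1.080 + 0.024 = 1.104 V.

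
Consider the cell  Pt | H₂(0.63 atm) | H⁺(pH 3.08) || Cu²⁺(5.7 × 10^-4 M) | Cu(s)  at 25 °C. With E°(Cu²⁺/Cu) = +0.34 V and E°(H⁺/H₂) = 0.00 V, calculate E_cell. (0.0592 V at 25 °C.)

0.42 V

The Cu²⁺/Cu couple is the cathode, so E°_cell = 0.34 V; n = 2.
[H⁺] = 10^(−3.08) = 8.3 × 10^-4 M, and Q = [H⁺]^2 / ([Cu²⁺]·P(H₂)) = 0.00193.
E = E° − (0.0592/2) log Q = 0.34 − (0.0592/2)(-2.715) = 0.420 V.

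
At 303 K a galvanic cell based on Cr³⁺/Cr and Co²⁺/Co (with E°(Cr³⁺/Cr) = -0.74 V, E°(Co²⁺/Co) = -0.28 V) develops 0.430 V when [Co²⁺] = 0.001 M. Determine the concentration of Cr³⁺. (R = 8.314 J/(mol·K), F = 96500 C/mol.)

From the Nernst equation, ln Q = nF(E° − E)/RT = 6×96500×(0.46 − 0.430)/(8.314×303) = 6.895, so Q = 988.
With Q = [Cr³⁺]^2/[Co²⁺]^3 and the known concentrations, [Cr³⁺]^2 in the numerator gives [Cr³⁺] = 9.9 × 10^-4 M.

9.9 × 10^-4 M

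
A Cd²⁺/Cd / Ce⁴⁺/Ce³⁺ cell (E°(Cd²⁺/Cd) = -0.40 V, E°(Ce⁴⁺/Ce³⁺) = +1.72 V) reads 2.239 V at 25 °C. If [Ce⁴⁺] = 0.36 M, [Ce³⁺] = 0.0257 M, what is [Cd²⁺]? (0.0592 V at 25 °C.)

From the Nernst equation, log Q = n(E° − E)/0.0592 = 2(2.12 − 2.239)/0.0592 = -4.020, so Q = 9.54 × 10^-5.
With Q = [Cd²⁺]·[Ce³⁺]^2/[Ce⁴⁺]^2 and the known concentrations, [Cd²⁺] in the numerator gives [Cd²⁺] = 0.019 M.

0.019 M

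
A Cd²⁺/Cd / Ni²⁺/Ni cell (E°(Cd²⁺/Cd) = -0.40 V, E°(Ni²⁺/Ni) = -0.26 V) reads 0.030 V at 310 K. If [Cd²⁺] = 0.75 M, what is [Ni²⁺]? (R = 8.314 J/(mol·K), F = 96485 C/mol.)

2 × 10^-4 M

From the Nernst equation, ln Q = nF(E° − E)/RT = 2×96485×(0.14 − 0.030)/(8.314×310) = 8.236, so Q = 3770.
With Q = [Cd²⁺]/[Ni²⁺] and the known concentrations, [Ni²⁺] in the denominator gives [Ni²⁺] = 2 × 10^-4 M.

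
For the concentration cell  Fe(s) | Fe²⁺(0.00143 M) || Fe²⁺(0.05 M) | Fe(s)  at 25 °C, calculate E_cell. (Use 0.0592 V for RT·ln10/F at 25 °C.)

0.046 V

Both half-cells are Fe²⁺/Fe, so E°_cell = 0. The concentrated side is the cathode; the cell reaction moves Fe²⁺ from high to low concentration with n = 2.
Q = [Fe²⁺]_dilute/[Fe²⁺]_conc = 0.00143/0.05 = 0.0286.
E = 0 − (0.0592/2) log Q = −(0.0592/2)(-1.544) = 0.0457 V.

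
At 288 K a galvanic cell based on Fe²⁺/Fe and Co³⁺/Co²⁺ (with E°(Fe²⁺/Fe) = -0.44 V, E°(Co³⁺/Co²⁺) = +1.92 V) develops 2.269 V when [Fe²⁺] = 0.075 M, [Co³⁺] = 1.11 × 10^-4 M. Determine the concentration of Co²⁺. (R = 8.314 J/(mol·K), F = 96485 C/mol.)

From the Nernst equation, ln Q = nF(E° − E)/RT = 2×96485×(2.36 − 2.269)/(8.314×288) = 7.334, so Q = 1530.
With Q = [Fe²⁺]·[Co²⁺]^2/[Co³⁺]^2 and the known concentrations, [Co²⁺]^2 in the numerator gives [Co²⁺] = 0.016 M.

0.016 M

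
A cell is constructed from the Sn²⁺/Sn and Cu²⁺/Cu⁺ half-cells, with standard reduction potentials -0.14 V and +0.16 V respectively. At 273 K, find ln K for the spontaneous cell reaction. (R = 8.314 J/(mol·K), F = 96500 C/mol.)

E°_cell = +0.16 − (-0.14) = 0.30 V, with n = 2 electrons transferred.
At equilibrium E = 0, so the Nernst equation gives ln K = nFE°/RT = (2)(96500)(0.30)/((8.314)(273)) = 25.51.

ln K = 25.5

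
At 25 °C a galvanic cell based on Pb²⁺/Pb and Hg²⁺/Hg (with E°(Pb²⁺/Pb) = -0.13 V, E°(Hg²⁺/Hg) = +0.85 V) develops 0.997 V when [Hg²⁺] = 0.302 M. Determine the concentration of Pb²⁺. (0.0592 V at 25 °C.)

0.08 M

From the Nernst equation, log Q = n(E° − E)/0.0592 = 2(0.98 − 0.997)/0.0592 = -0.574, so Q = 0.266.
With Q = [Pb²⁺]/[Hg²⁺] and the known concentrations, [Pb²⁺] in the numerator gives [Pb²⁺] = 0.08 M.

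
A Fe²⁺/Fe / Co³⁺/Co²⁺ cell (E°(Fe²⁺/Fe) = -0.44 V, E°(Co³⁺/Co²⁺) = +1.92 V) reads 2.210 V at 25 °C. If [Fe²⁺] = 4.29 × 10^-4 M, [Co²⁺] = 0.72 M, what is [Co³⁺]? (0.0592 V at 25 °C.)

4.4 × 10^-5 M

From the Nernst equation, log Q = n(E° − E)/0.0592 = 2(2.36 − 2.210)/0.0592 = 5.068, so Q = 1.17 × 10^5.
With Q = [Fe²⁺]·[Co²⁺]^2/[Co³⁺]^2 and the known concentrations, [Co³⁺]^2 in the denominator gives [Co³⁺] = 4.4 × 10^-5 M.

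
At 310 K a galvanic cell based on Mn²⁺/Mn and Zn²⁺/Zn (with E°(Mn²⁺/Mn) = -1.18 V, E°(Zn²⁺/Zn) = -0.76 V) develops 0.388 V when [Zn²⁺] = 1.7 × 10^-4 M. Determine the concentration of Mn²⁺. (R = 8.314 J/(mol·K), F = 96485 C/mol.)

From the Nernst equation, ln Q = nF(E° − E)/RT = 2×96485×(0.42 − 0.388)/(8.314×310) = 2.396, so Q = 11.0.
With Q = [Mn²⁺]/[Zn²⁺] and the known concentrations, [Mn²⁺] in the numerator gives [Mn²⁺] = 0.0019 M.

0.0019 M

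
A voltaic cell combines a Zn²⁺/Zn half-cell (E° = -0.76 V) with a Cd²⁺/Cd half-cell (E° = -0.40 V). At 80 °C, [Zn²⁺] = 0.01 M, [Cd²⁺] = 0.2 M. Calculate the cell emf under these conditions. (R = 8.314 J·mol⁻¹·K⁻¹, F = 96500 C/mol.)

The Cd²⁺/Cd couple has the higher reduction potential and acts as the cathode, so E°_cell = -0.40 − (-0.76) = 0.36 V.
Balancing electrons gives n = 2; the reaction quotient is Q = [Zn²⁺]/[Cd²⁺] = 0.0500.
E = E° − (RT/nF) ln Q = 0.36 − (8.314×353)/(2×96500) × (-2.996) = 0.360 + 0.046 = 0.406 V.

0.406 V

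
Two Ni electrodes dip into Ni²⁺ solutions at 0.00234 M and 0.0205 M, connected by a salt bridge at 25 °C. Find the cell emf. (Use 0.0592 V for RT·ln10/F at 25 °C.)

0.028 V

Both half-cells are Ni²⁺/Ni, so E°_cell = 0. The concentrated side is the cathode; the cell reaction moves Ni²⁺ from high to low concentration with n = 2.
Q = [Ni²⁺]_dilute/[Ni²⁺]_conc = 0.00234/0.0205 = 0.114.
E = 0 − (0.0592/2) log Q = −(0.0592/2)(-0.943) = 0.0279 V.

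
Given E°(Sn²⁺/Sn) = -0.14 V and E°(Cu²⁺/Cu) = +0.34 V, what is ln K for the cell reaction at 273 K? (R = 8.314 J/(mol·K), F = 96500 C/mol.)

E°_cell = +0.34 − (-0.14) = 0.48 V, with n = 2 electrons transferred.
At equilibrium E = 0, so the Nernst equation gives ln K = nFE°/RT = (2)(96500)(0.48)/((8.314)(273)) = 40.82.

ln K = 40.8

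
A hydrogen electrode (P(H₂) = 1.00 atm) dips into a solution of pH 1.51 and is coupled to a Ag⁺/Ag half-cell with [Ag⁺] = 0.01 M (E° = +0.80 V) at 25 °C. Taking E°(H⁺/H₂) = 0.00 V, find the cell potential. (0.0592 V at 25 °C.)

The Ag⁺/Ag couple is the cathode, so E°_cell = 0.80 V; n = 2.
[H⁺] = 10^(−1.51) = 0.031 M, and Q = [H⁺]^2 / ([Ag⁺]^2·P(H₂)) = 9.55.
E = E° − (0.0592/2) log Q = 0.80 − (0.0592/2)(0.980) = 0.771 V.

0.77 V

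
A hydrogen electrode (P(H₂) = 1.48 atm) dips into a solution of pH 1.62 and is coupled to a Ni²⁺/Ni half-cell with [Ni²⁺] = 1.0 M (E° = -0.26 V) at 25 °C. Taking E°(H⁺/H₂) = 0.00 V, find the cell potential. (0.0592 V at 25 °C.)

0.16 V

The hydrogen couple is the cathode, so E°_cell = 0.26 V; n = 2.
[H⁺] = 10^(−1.62) = 0.024 M, and Q = [Ni²⁺]·P(H₂) / [H⁺]^2 = 2570.
E = E° − (0.0592/2) log Q = 0.26 − (0.0592/2)(3.410) = 0.159 V.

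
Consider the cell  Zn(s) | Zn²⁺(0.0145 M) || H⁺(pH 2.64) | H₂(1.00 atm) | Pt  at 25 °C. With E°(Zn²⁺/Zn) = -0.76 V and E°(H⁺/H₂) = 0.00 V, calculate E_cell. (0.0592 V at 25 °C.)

0.66 V

The hydrogen couple is the cathode, so E°_cell = 0.76 V; n = 2.
[H⁺] = 10^(−2.64) = 0.0023 M, and Q = [Zn²⁺]·P(H₂) / [H⁺]^2 = 2760.
E = E° − (0.0592/2) log Q = 0.76 − (0.0592/2)(3.441) = 0.658 V.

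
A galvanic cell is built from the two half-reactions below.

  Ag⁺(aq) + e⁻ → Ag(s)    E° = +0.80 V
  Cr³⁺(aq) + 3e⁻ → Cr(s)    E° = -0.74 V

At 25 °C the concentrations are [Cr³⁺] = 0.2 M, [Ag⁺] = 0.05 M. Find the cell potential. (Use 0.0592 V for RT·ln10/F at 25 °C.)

The Ag⁺/Ag couple has the higher reduction potential and acts as the cathode, so E°_cell = +0.80 − (-0.74) = 1.54 V.
Balancing electrons gives n = 3; the reaction quotient is Q = [Cr³⁺]/[Ag⁺]^3 = 1600.
At 25 °C, E = E° − (0.0592/n) log Q = 1.54 − (0.0592/3)(3.204) = 1.540 − 0.063 = 1.477 V.

1.48 V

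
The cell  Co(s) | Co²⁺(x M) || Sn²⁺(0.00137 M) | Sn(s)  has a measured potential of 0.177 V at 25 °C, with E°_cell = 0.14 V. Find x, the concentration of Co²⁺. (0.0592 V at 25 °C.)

From the Nernst equation, log Q = n(E° − E)/0.0592 = 2(0.14 − 0.177)/0.0592 = -1.250, so Q = 0.0562.
With Q = [Co²⁺]/[Sn²⁺] and the known concentrations, [Co²⁺] in the numerator gives [Co²⁺] = 7.7 × 10^-5 M.

7.7 × 10^-5 M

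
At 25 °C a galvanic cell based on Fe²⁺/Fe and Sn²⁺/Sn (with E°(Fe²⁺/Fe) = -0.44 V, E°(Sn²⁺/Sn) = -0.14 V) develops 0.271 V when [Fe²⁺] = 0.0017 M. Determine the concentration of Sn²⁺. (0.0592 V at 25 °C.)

1.8 × 10^-4 M

From the Nernst equation, log Q = n(E° − E)/0.0592 = 2(0.30 − 0.271)/0.0592 = 0.980, so Q = 9.54.
With Q = [Fe²⁺]/[Sn²⁺] and the known concentrations, [Sn²⁺] in the denominator gives [Sn²⁺] = 1.8 × 10^-4 M.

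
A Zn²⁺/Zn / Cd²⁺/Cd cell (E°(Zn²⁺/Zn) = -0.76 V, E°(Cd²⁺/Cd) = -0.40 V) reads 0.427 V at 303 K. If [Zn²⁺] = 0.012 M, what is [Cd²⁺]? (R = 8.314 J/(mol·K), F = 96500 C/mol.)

2.0 M

From the Nernst equation, ln Q = nF(E° − E)/RT = 2×96500×(0.36 − 0.427)/(8.314×303) = -5.133, so Q = 0.00590.
With Q = [Zn²⁺]/[Cd²⁺] and the known concentrations, [Cd²⁺] in the denominator gives [Cd²⁺] = 2.0 M.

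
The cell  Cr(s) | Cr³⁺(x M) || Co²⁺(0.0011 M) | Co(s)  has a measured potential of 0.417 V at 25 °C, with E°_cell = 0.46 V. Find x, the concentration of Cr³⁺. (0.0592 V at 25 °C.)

0.0055 M

From the Nernst equation, log Q = n(E° − E)/0.0592 = 6(0.46 − 0.417)/0.0592 = 4.358, so Q = 2.28 × 10^4.
With Q = [Cr³⁺]^2/[Co²⁺]^3 and the known concentrations, [Cr³⁺]^2 in the numerator gives [Cr³⁺] = 0.0055 M.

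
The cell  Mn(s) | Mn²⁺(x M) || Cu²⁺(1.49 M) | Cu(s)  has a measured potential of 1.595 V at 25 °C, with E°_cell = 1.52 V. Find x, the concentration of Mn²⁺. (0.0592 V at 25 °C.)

0.0044 M

From the Nernst equation, log Q = n(E° − E)/0.0592 = 2(1.52 − 1.595)/0.0592 = -2.534, so Q = 0.00293.
With Q = [Mn²⁺]/[Cu²⁺] and the known concentrations, [Mn²⁺] in the numerator gives [Mn²⁺] = 0.0044 M.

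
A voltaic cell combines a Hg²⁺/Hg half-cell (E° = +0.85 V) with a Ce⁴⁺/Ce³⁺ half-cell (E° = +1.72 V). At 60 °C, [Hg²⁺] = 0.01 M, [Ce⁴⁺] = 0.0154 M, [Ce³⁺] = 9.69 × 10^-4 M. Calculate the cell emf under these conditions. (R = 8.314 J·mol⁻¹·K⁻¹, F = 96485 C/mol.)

The Ce⁴⁺/Ce³⁺ couple has the higher reduction potential and acts as the cathode, so E°_cell = +1.72 − (+0.85) = 0.87 V.
Balancing electrons gives n = 2; the reaction quotient is Q = [Hg²⁺]·[Ce³⁺]^2/[Ce⁴⁺]^2 = 3.96 × 10^-5.
E = E° − (RT/nF) ln Q = 0.87 − (8.314×333)/(2×96485) × (-10.137) = 0.870 + 0.145 = 1.015 V.

1.02 V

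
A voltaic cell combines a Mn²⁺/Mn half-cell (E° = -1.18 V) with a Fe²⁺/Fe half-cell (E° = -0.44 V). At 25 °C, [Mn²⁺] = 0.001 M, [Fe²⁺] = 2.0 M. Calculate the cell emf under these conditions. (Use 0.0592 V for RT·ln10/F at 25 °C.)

The Fe²⁺/Fe couple has the higher reduction potential and acts as the cathode, so E°_cell = -0.44 − (-1.18) = 0.74 V.
Balancing electrons gives n = 2; the reaction quotient is Q = [Mn²⁺]/[Fe²⁺] = 5 × 10^-4.
At 25 °C, E = E° − (0.0592/n) log Q = 0.74 − (0.0592/2)(-3.301) = 0.740 + 0.098 = 0.838 V.

0.838 V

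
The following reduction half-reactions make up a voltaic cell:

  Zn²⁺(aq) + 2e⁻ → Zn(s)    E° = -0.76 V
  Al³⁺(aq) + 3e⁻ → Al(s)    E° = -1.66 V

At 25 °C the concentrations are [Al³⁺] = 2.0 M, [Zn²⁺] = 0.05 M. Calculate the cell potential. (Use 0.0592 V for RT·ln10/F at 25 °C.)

The Zn²⁺/Zn couple has the higher reduction potential and acts as the cathode, so E°_cell = -0.76 − (-1.66) = 0.90 V.
Balancing electrons gives n = 6; the reaction quotient is Q = [Al³⁺]^2/[Zn²⁺]^3 = 3.2 × 10^4.
At 25 °C, E = E° − (0.0592/n) log Q = 0.90 − (0.0592/6)(4.505) = 0.900 − 0.044 = 0.856 V.

0.856 V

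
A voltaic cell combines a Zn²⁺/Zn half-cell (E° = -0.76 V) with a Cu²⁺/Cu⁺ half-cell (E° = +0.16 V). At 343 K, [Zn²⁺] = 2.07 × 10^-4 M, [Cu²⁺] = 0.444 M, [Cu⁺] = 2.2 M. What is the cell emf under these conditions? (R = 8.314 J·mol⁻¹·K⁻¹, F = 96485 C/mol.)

The Cu²⁺/Cu⁺ couple has the higher reduction potential and acts as the cathode, so E°_cell = +0.16 − (-0.76) = 0.92 V.
Balancing electrons gives n = 2; the reaction quotient is Q = [Zn²⁺]·[Cu⁺]^2/[Cu²⁺]^2 = 0.00508.
E = E° − (RT/nF) ln Q = 0.92 − (8.314×343)/(2×96485) × (-5.282) = 0.920 + 0.078 = 0.998 V.

0.998 V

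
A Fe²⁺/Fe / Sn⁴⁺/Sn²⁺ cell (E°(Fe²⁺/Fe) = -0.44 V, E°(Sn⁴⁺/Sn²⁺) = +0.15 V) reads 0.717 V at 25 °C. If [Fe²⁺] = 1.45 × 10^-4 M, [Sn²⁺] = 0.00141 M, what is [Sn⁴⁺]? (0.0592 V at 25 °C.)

From the Nernst equation, log Q = n(E° − E)/0.0592 = 2(0.59 − 0.717)/0.0592 = -4.291, so Q = 5.12 × 10^-5.
With Q = [Fe²⁺]·[Sn²⁺]/[Sn⁴⁺] and the known concentrations, [Sn⁴⁺] in the denominator gives [Sn⁴⁺] = 0.004 M.

0.004 M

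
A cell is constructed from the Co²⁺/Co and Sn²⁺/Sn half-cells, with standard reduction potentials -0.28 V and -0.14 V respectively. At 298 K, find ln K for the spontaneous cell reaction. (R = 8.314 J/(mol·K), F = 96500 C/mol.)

E°_cell = -0.14 − (-0.28) = 0.14 V, with n = 2 electrons transferred.
At equilibrium E = 0, so the Nernst equation gives ln K = nFE°/RT = (2)(96500)(0.14)/((8.314)(298)) = 10.91.

ln K = 10.9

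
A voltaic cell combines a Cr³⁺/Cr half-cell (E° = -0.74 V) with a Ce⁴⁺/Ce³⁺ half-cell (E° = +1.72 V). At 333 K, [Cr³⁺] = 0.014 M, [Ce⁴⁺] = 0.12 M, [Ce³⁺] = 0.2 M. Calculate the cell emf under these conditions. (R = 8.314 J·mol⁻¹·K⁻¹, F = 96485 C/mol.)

2.49 V

The Ce⁴⁺/Ce³⁺ couple has the higher reduction potential and acts as the cathode, so E°_cell = +1.72 − (-0.74) = 2.46 V.
Balancing electrons gives n = 3; the reaction quotient is Q = [Cr³⁺]·[Ce³⁺]^3/[Ce⁴⁺]^3 = 0.0648.
E = E° − (RT/nF) ln Q = 2.46 − (8.314×333)/(3×96485) × (-2.736) = 2.460 + 0.026 = 2.486 V.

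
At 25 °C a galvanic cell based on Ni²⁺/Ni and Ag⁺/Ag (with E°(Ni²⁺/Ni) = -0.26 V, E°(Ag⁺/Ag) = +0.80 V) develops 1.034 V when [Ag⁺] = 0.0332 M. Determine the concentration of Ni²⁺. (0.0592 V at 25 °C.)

0.0083 M

From the Nernst equation, log Q = n(E° − E)/0.0592 = 2(1.06 − 1.034)/0.0592 = 0.878, so Q = 7.56.
With Q = [Ni²⁺]/[Ag⁺]^2 and the known concentrations, [Ni²⁺] in the numerator gives [Ni²⁺] = 0.0083 M.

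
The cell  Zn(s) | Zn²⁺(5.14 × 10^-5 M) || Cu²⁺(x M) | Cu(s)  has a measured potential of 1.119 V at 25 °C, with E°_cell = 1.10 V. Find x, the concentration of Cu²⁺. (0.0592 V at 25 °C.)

2.3 × 10^-4 M

From the Nernst equation, log Q = n(E° − E)/0.0592 = 2(1.10 − 1.119)/0.0592 = -0.642, so Q = 0.228.
With Q = [Zn²⁺]/[Cu²⁺] and the known concentrations, [Cu²⁺] in the denominator gives [Cu²⁺] = 2.3 × 10^-4 M.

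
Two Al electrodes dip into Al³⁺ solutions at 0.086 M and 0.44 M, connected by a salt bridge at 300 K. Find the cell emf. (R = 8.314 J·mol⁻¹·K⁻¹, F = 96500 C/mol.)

Both half-cells are Al³⁺/Al, so E°_cell = 0. The concentrated side is the cathode; the cell reaction moves Al³⁺ from high to low concentration with n = 3.
Q = [Al³⁺]_dilute/[Al³⁺]_conc = 0.086/0.44 = 0.195.
E = 0 − (RT/nF) ln Q = −((8.314×300)/(3×96500))(-1.632) = 0.0141 V.

0.014 V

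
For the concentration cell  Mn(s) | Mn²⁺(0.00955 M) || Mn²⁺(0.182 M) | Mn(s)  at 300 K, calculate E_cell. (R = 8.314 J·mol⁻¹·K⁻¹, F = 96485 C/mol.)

0.038 V

Both half-cells are Mn²⁺/Mn, so E°_cell = 0. The concentrated side is the cathode; the cell reaction moves Mn²⁺ from high to low concentration with n = 2.
Q = [Mn²⁺]_dilute/[Mn²⁺]_conc = 0.00955/0.182 = 0.0525.
E = 0 − (RT/nF) ln Q = −((8.314×300)/(2×96485))(-2.947) = 0.0381 V.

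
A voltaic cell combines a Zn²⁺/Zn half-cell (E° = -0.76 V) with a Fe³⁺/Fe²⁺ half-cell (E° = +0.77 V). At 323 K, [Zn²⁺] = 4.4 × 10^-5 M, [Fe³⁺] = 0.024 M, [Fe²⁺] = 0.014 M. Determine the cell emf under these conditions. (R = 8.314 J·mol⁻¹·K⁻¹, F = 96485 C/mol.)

The Fe³⁺/Fe²⁺ couple has the higher reduction potential and acts as the cathode, so E°_cell = +0.77 − (-0.76) = 1.53 V.
Balancing electrons gives n = 2; the reaction quotient is Q = [Zn²⁺]·[Fe²⁺]^2/[Fe³⁺]^2 = 1.5 × 10^-5.
E = E° − (RT/nF) ln Q = 1.53 − (8.314×323)/(2×96485) × (-11.109) = 1.530 + 0.155 = 1.685 V.

1.68 V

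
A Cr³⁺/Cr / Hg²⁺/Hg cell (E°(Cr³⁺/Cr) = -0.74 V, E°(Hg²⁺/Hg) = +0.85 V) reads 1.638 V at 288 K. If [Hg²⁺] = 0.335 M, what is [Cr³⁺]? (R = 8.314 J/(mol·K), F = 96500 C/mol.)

5.8 × 10^-4 M

From the Nernst equation, ln Q = nF(E° − E)/RT = 6×96500×(1.59 − 1.638)/(8.314×288) = -11.607, so Q = 9.1 × 10^-6.
With Q = [Cr³⁺]^2/[Hg²⁺]^3 and the known concentrations, [Cr³⁺]^2 in the numerator gives [Cr³⁺] = 5.8 × 10^-4 M.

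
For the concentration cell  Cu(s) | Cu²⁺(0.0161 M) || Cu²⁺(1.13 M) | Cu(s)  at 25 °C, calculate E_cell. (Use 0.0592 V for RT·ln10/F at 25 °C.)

0.055 V

Both half-cells are Cu²⁺/Cu, so E°_cell = 0. The concentrated side is the cathode; the cell reaction moves Cu²⁺ from high to low concentration with n = 2.
Q = [Cu²⁺]_dilute/[Cu²⁺]_conc = 0.0161/1.13 = 0.0142.
E = 0 − (0.0592/2) log Q = −(0.0592/2)(-1.846) = 0.0546 V.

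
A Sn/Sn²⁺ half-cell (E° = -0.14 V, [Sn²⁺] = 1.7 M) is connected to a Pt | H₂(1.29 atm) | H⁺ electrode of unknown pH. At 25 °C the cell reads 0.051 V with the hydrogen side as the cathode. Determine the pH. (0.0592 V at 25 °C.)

pH = 1.33

E°_cell = 0.14 V and n = 2.
log Q = n(E° − E)/0.0592 = 2×(0.14 − 0.051)/0.0592 = 3.007.
With Q = [Sn²⁺]·P(H₂) / [H⁺]^2, solving for [H⁺] gives log[H⁺] = -1.333, so pH = 1.33.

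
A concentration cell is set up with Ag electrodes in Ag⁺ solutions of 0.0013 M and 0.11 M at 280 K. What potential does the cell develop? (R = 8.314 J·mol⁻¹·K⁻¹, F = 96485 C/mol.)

Both half-cells are Ag⁺/Ag, so E°_cell = 0. The concentrated side is the cathode; the cell reaction moves Ag⁺ from high to low concentration with n = 1.
Q = [Ag⁺]_dilute/[Ag⁺]_conc = 0.0013/0.11 = 0.0118.
E = 0 − (RT/nF) ln Q = −((8.314×280)/(1×96485))(-4.438) = 0.1071 V.

0.11 V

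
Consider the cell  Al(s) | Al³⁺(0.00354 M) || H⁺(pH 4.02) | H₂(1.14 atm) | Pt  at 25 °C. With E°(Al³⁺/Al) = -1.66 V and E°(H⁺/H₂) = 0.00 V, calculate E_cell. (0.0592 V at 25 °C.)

The hydrogen couple is the cathode, so E°_cell = 1.66 V; n = 6.
[H⁺] = 10^(−4.02) = 9.5 × 10^-5 M, and Q = [Al³⁺]^2·P(H₂)^3 / [H⁺]^6 = 2.45 × 10^19.
E = E° − (0.0592/6) log Q = 1.66 − (0.0592/6)(19.389) = 1.469 V.

1.47 V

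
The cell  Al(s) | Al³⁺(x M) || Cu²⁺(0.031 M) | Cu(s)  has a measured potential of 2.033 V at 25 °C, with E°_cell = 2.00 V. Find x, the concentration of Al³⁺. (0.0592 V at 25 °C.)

From the Nernst equation, log Q = n(E° − E)/0.0592 = 6(2.00 − 2.033)/0.0592 = -3.345, so Q = 4.52 × 10^-4.
With Q = [Al³⁺]^2/[Cu²⁺]^3 and the known concentrations, [Al³⁺]^2 in the numerator gives [Al³⁺] = 1.2 × 10^-4 M.

1.2 × 10^-4 M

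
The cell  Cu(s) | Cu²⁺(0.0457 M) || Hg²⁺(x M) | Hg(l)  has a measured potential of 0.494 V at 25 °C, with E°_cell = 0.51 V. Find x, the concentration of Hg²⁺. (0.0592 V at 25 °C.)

From the Nernst equation, log Q = n(E° − E)/0.0592 = 2(0.51 − 0.494)/0.0592 = 0.541, so Q = 3.47.
With Q = [Cu²⁺]/[Hg²⁺] and the known concentrations, [Hg²⁺] in the denominator gives [Hg²⁺] = 0.013 M.

0.013 M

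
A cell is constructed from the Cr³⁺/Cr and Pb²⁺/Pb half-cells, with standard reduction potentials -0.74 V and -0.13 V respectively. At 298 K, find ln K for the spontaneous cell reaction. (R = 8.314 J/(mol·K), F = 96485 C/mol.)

ln K = 142.5

E°_cell = -0.13 − (-0.74) = 0.61 V, with n = 6 electrons transferred.
At equilibrium E = 0, so the Nernst equation gives ln K = nFE°/RT = (6)(96485)(0.61)/((8.314)(298)) = 142.53.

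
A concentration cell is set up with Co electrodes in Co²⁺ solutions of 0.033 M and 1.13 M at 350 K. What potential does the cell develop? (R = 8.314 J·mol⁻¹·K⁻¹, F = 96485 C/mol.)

Both half-cells are Co²⁺/Co, so E°_cell = 0. The concentrated side is the cathode; the cell reaction moves Co²⁺ from high to low concentration with n = 2.
Q = [Co²⁺]_dilute/[Co²⁺]_conc = 0.033/1.13 = 0.0292.
E = 0 − (RT/nF) ln Q = −((8.314×350)/(2×96485))(-3.533) = 0.0533 V.

0.053 V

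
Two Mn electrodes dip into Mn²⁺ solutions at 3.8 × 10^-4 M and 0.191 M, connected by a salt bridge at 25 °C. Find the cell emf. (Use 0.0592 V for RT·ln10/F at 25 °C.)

Both half-cells are Mn²⁺/Mn, so E°_cell = 0. The concentrated side is the cathode; the cell reaction moves Mn²⁺ from high to low concentration with n = 2.
Q = [Mn²⁺]_dilute/[Mn²⁺]_conc = 3.8 × 10^-4/0.191 = 0.00199.
E = 0 − (0.0592/2) log Q = −(0.0592/2)(-2.701) = 0.0799 V.

0.080 V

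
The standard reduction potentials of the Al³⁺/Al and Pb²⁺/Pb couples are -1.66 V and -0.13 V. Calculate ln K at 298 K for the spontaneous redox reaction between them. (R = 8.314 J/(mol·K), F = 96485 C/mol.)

ln K = 357.5

E°_cell = -0.13 − (-1.66) = 1.53 V, with n = 6 electrons transferred.
At equilibrium E = 0, so the Nernst equation gives ln K = nFE°/RT = (6)(96485)(1.53)/((8.314)(298)) = 357.50.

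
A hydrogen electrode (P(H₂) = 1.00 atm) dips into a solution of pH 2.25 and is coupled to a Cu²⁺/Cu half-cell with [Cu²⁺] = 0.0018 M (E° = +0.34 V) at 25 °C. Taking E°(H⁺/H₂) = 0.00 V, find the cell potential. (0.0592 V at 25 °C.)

0.39 V

The Cu²⁺/Cu couple is the cathode, so E°_cell = 0.34 V; n = 2.
[H⁺] = 10^(−2.25) = 0.0056 M, and Q = [H⁺]^2 / ([Cu²⁺]·P(H₂)) = 0.0176.
E = E° − (0.0592/2) log Q = 0.34 − (0.0592/2)(-1.755) = 0.392 V.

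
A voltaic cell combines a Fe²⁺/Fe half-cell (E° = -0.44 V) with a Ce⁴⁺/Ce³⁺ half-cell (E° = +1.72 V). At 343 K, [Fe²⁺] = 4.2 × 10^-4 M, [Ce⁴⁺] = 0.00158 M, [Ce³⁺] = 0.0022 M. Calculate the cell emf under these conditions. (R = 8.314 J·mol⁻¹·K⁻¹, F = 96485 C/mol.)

2.27 V

The Ce⁴⁺/Ce³⁺ couple has the higher reduction potential and acts as the cathode, so E°_cell = +1.72 − (-0.44) = 2.16 V.
Balancing electrons gives n = 2; the reaction quotient is Q = [Fe²⁺]·[Ce³⁺]^2/[Ce⁴⁺]^2 = 8.14 × 10^-4.
E = E° − (RT/nF) ln Q = 2.16 − (8.314×343)/(2×96485) × (-7.113) = 2.160 + 0.105 = 2.265 V.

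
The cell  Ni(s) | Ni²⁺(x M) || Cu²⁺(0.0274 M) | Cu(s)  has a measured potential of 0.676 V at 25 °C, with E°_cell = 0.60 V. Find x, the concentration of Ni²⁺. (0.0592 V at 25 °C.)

7.4 × 10^-5 M

From the Nernst equation, log Q = n(E° − E)/0.0592 = 2(0.60 − 0.676)/0.0592 = -2.568, so Q = 0.00271.
With Q = [Ni²⁺]/[Cu²⁺] and the known concentrations, [Ni²⁺] in the numerator gives [Ni²⁺] = 7.4 × 10^-5 M.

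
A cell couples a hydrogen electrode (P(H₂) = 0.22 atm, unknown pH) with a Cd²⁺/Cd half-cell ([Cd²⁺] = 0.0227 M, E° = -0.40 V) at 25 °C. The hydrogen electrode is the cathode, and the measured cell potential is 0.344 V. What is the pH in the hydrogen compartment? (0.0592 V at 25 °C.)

pH = 2.10

E°_cell = 0.40 V and n = 2.
log Q = n(E° − E)/0.0592 = 2×(0.40 − 0.344)/0.0592 = 1.892.
With Q = [Cd²⁺]·P(H₂) / [H⁺]^2, solving for [H⁺] gives log[H⁺] = -2.097, so pH = 2.10.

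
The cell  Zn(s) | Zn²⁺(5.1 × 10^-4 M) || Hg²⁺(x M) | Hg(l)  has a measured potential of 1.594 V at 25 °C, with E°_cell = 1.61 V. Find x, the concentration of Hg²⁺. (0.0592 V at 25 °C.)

From the Nernst equation, log Q = n(E° − E)/0.0592 = 2(1.61 − 1.594)/0.0592 = 0.541, so Q = 3.47.
With Q = [Zn²⁺]/[Hg²⁺] and the known concentrations, [Hg²⁺] in the denominator gives [Hg²⁺] = 1.5 × 10^-4 M.

1.5 × 10^-4 M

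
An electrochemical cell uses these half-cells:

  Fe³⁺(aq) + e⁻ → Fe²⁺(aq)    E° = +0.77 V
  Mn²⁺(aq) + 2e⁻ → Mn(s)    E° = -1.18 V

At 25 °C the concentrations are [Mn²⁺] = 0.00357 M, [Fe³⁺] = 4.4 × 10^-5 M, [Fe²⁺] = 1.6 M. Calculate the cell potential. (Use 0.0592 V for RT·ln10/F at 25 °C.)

The Fe³⁺/Fe²⁺ couple has the higher reduction potential and acts as the cathode, so E°_cell = +0.77 − (-1.18) = 1.95 V.
Balancing electrons gives n = 2; the reaction quotient is Q = [Mn²⁺]·[Fe²⁺]^2/[Fe³⁺]^2 = 4.72 × 10^6.
At 25 °C, E = E° − (0.0592/n) log Q = 1.95 − (0.0592/2)(6.674) = 1.950 − 0.198 = 1.752 V.

1.75 V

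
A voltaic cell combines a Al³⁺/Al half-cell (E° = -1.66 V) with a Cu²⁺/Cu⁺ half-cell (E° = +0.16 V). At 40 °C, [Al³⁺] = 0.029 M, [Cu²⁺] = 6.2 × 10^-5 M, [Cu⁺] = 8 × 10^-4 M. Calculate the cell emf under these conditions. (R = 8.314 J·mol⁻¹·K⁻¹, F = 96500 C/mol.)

The Cu²⁺/Cu⁺ couple has the higher reduction potential and acts as the cathode, so E°_cell = +0.16 − (-1.66) = 1.82 V.
Balancing electrons gives n = 3; the reaction quotient is Q = [Al³⁺]·[Cu⁺]^3/[Cu²⁺]^3 = 62.3.
E = E° − (RT/nF) ln Q = 1.82 − (8.314×313)/(3×96500) × (4.132) = 1.820 − 0.037 = 1.783 V.

1.78 V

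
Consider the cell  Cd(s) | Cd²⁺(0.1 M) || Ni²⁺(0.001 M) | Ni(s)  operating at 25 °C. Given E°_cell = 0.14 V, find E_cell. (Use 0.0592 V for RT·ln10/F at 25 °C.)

0.081 V

Balancing electrons gives n = 2; the reaction quotient is Q = [Cd²⁺]/[Ni²⁺] = 100.
At 25 °C, E = E° − (0.0592/n) log Q = 0.14 − (0.0592/2)(2.000) = 0.140 − 0.059 = 0.081 V.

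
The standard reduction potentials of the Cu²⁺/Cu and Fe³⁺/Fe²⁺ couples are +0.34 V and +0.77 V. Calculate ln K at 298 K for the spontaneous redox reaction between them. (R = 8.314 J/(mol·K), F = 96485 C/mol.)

ln K = 33.5

E°_cell = +0.77 − (+0.34) = 0.43 V, with n = 2 electrons transferred.
At equilibrium E = 0, so the Nernst equation gives ln K = nFE°/RT = (2)(96485)(0.43)/((8.314)(298)) = 33.49.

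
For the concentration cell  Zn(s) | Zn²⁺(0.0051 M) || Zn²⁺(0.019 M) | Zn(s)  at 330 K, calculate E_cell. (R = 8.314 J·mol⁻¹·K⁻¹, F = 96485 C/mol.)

Both half-cells are Zn²⁺/Zn, so E°_cell = 0. The concentrated side is the cathode; the cell reaction moves Zn²⁺ from high to low concentration with n = 2.
Q = [Zn²⁺]_dilute/[Zn²⁺]_conc = 0.0051/0.019 = 0.268.
E = 0 − (RT/nF) ln Q = −((8.314×330)/(2×96485))(-1.315) = 0.0187 V.

0.019 V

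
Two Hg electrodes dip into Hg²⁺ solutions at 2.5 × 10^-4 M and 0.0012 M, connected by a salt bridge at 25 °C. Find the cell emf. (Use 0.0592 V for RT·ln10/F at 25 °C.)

Both half-cells are Hg²⁺/Hg, so E°_cell = 0. The concentrated side is the cathode; the cell reaction moves Hg²⁺ from high to low concentration with n = 2.
Q = [Hg²⁺]_dilute/[Hg²⁺]_conc = 2.5 × 10^-4/0.0012 = 0.208.
E = 0 − (0.0592/2) log Q = −(0.0592/2)(-0.681) = 0.0202 V.

0.020 V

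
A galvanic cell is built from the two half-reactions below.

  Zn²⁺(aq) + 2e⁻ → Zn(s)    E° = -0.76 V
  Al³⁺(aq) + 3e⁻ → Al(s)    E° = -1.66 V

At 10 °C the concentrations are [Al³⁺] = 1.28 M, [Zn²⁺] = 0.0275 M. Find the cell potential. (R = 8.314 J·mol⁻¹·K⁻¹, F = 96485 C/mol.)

0.854 V

The Zn²⁺/Zn couple has the higher reduction potential and acts as the cathode, so E°_cell = -0.76 − (-1.66) = 0.90 V.
Balancing electrons gives n = 6; the reaction quotient is Q = [Al³⁺]^2/[Zn²⁺]^3 = 7.88 × 10^4.
E = E° − (RT/nF) ln Q = 0.90 − (8.314×283)/(6×96485) × (11.274) = 0.900 − 0.046 = 0.854 V.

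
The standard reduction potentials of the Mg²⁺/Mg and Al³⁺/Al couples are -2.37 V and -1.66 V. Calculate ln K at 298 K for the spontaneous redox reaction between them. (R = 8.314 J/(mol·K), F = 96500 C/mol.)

E°_cell = -1.66 − (-2.37) = 0.71 V, with n = 6 electrons transferred.
At equilibrium E = 0, so the Nernst equation gives ln K = nFE°/RT = (6)(96500)(0.71)/((8.314)(298)) = 165.92.

ln K = 165.9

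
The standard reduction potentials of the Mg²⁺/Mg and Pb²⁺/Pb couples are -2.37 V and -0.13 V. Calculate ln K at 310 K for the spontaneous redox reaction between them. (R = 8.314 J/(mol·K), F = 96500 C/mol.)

E°_cell = -0.13 − (-2.37) = 2.24 V, with n = 2 electrons transferred.
At equilibrium E = 0, so the Nernst equation gives ln K = nFE°/RT = (2)(96500)(2.24)/((8.314)(310)) = 167.74.

ln K = 167.7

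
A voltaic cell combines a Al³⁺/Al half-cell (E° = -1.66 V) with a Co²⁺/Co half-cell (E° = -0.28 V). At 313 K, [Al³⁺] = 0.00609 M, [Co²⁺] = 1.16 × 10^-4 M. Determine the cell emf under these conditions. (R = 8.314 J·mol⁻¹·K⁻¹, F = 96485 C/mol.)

The Co²⁺/Co couple has the higher reduction potential and acts as the cathode, so E°_cell = -0.28 − (-1.66) = 1.38 V.
Balancing electrons gives n = 6; the reaction quotient is Q = [Al³⁺]^2/[Co²⁺]^3 = 2.38 × 10^7.
E = E° − (RT/nF) ln Q = 1.38 − (8.314×313)/(6×96485) × (16.984) = 1.380 − 0.076 = 1.304 V.

1.30 V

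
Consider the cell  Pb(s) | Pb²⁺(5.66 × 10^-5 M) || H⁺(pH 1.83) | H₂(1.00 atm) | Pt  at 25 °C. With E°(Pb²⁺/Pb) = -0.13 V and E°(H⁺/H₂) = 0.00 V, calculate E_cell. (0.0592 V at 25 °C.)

0.15 V

The hydrogen couple is the cathode, so E°_cell = 0.13 V; n = 2.
[H⁺] = 10^(−1.83) = 0.015 M, and Q = [Pb²⁺]·P(H₂) / [H⁺]^2 = 0.259.
E = E° − (0.0592/2) log Q = 0.13 − (0.0592/2)(-0.587) = 0.147 V.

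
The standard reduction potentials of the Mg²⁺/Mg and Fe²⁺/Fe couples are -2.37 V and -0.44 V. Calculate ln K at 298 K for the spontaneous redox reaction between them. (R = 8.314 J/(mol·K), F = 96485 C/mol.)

ln K = 150.3

E°_cell = -0.44 − (-2.37) = 1.93 V, with n = 2 electrons transferred.
At equilibrium E = 0, so the Nernst equation gives ln K = nFE°/RT = (2)(96485)(1.93)/((8.314)(298)) = 150.32.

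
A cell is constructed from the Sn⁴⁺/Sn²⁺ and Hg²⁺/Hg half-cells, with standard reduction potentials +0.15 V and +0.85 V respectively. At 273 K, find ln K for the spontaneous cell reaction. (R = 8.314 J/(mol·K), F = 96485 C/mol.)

ln K = 59.5

E°_cell = +0.85 − (+0.15) = 0.70 V, with n = 2 electrons transferred.
At equilibrium E = 0, so the Nernst equation gives ln K = nFE°/RT = (2)(96485)(0.70)/((8.314)(273)) = 59.51.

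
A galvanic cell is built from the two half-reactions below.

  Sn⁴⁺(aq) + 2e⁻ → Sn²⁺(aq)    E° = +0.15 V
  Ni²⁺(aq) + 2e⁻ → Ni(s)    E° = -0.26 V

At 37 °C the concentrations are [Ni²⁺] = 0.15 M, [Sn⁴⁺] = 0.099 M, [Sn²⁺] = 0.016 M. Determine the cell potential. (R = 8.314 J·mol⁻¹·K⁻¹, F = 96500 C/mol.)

The Sn⁴⁺/Sn²⁺ couple has the higher reduction potential and acts as the cathode, so E°_cell = +0.15 − (-0.26) = 0.41 V.
Balancing electrons gives n = 2; the reaction quotient is Q = [Ni²⁺]·[Sn²⁺]/[Sn⁴⁺] = 0.0242.
E = E° − (RT/nF) ln Q = 0.41 − (8.314×310)/(2×96500) × (-3.720) = 0.410 + 0.050 = 0.460 V.

0.460 V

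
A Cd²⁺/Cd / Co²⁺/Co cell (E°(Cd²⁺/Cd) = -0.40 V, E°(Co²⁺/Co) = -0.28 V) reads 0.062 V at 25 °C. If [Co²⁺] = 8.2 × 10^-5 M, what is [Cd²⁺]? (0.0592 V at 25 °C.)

From the Nernst equation, log Q = n(E° − E)/0.0592 = 2(0.12 − 0.062)/0.0592 = 1.959, so Q = 91.1.
With Q = [Cd²⁺]/[Co²⁺] and the known concentrations, [Cd²⁺] in the numerator gives [Cd²⁺] = 0.0075 M.

0.0075 M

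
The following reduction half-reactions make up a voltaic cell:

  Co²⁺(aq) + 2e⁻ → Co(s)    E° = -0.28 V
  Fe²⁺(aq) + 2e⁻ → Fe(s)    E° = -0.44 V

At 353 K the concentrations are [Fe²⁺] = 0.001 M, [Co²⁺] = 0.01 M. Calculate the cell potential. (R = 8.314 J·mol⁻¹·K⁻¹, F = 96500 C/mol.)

0.195 V

The Co²⁺/Co couple has the higher reduction potential and acts as the cathode, so E°_cell = -0.28 − (-0.44) = 0.16 V.
Balancing electrons gives n = 2; the reaction quotient is Q = [Fe²⁺]/[Co²⁺] = 0.100.
E = E° − (RT/nF) ln Q = 0.16 − (8.314×353)/(2×96500) × (-2.303) = 0.160 + 0.035 = 0.195 V.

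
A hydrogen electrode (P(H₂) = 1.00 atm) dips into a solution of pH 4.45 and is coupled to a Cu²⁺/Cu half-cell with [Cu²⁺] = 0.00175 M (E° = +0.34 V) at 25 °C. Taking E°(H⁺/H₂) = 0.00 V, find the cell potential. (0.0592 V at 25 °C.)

The Cu²⁺/Cu couple is the cathode, so E°_cell = 0.34 V; n = 2.
[H⁺] = 10^(−4.45) = 3.5 × 10^-5 M, and Q = [H⁺]^2 / ([Cu²⁺]·P(H₂)) = 7.19 × 10^-7.
E = E° − (0.0592/2) log Q = 0.34 − (0.0592/2)(-6.143) = 0.522 V.

0.52 V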